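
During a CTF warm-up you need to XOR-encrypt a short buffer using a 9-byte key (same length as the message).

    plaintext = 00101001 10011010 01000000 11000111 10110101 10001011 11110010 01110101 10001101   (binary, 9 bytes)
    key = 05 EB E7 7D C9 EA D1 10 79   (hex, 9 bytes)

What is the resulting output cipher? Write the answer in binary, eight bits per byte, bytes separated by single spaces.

00101100 01110001 10100111 10111010 01111100 01100001 00100011 01100101 11110100

XOR is its own inverse, so applying the key byte-wise gives the result directly.
29 XOR 05 = 2c
9a XOR eb = 71
40 XOR e7 = a7
c7 XOR 7d = ba
b5 XOR c9 = 7c
8b XOR ea = 61
f2 XOR d1 = 23
75 XOR 10 = 65
8d XOR 79 = f4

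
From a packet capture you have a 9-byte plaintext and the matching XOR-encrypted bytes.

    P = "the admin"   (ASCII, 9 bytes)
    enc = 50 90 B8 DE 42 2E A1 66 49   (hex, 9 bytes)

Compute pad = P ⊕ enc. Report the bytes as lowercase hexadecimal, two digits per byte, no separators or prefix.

Since enc = P ⊕ pad, XORing both sides with P gives pad = P ⊕ enc.
74 ⊕ 50 = 24
68 ⊕ 90 = f8
65 ⊕ b8 = dd
20 ⊕ de = fe
61 ⊕ 42 = 23
64 ⊕ 2e = 4a
6d ⊕ a1 = cc
69 ⊕ 66 = 0f
6e ⊕ 49 = 27

24f8ddfe234acc0f27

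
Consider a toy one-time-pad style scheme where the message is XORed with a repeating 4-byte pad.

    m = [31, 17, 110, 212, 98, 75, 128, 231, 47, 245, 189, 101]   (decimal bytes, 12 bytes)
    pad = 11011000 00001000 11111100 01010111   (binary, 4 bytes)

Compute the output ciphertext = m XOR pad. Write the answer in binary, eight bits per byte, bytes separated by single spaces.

11000111 00011001 10010010 10000011 10111010 01000011 01111100 10110000 11110111 11111101 01000001 00110010

The 4-byte key repeats, so the effective keystream is d8 08 fc 57 d8 08 fc 57 d8 08 fc 57.
byte 0: 1f ^ d8 = c7
byte 1: 11 ^ 08 = 19
byte 2: 6e ^ fc = 92
byte 3: d4 ^ 57 = 83
byte 4: 62 ^ d8 = ba
byte 5: 4b ^ 08 = 43
byte 6: 80 ^ fc = 7c
byte 7: e7 ^ 57 = b0
byte 8: 2f ^ d8 = f7
byte 9: f5 ^ 08 = fd
byte 10: bd ^ fc = 41
byte 11: 65 ^ 57 = 32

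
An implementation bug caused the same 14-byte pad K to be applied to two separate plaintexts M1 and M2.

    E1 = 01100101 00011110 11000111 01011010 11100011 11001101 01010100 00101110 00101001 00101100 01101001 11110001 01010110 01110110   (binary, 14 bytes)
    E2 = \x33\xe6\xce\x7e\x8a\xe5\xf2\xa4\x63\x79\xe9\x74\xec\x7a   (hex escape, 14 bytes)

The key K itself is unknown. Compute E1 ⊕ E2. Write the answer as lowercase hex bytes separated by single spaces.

56 f8 09 24 69 28 a6 8a 4a 55 80 85 ba 0c

E1 ⊕ E2 = (M1 ⊕ K) ⊕ (M2 ⊕ K) = M1 ⊕ M2 — the shared key cancels under XOR.
101 ^  51 =  86
 30 ^ 230 = 248
199 ^ 206 =   9
 90 ^ 126 =  36
227 ^ 138 = 105
205 ^ 229 =  40
 84 ^ 242 = 166
 46 ^ 164 = 138
 41 ^  99 =  74
 44 ^ 121 =  85
105 ^ 233 = 128
241 ^ 116 = 133
 86 ^ 236 = 186
118 ^ 122 =  12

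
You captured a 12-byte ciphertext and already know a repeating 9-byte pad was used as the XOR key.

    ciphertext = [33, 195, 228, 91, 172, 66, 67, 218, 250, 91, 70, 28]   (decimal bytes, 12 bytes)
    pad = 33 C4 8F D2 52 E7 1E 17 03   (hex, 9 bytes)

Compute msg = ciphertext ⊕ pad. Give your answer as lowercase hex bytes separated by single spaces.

12 07 6b 89 fe a5 5d cd f9 68 82 93

The 9-byte key repeats, so the effective keystream is 33 c4 8f d2 52 e7 1e 17 03 33 c4 8f.
byte 0: 21 xor 33 = 12
byte 1: c3 xor c4 = 07
byte 2: e4 xor 8f = 6b
byte 3: 5b xor d2 = 89
byte 4: ac xor 52 = fe
byte 5: 42 xor e7 = a5
byte 6: 43 xor 1e = 5d
byte 7: da xor 17 = cd
byte 8: fa xor 03 = f9
byte 9: 5b xor 33 = 68
byte 10: 46 xor c4 = 82
byte 11: 1c xor 8f = 93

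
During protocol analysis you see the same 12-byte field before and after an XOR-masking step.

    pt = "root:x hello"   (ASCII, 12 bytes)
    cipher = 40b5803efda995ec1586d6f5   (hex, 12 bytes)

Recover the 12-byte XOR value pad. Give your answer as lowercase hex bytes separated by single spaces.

32 da ef 4a c7 d1 b5 84 70 ea ba 9a

Since cipher = pt ⊕ pad, XORing both sides with pt gives pad = pt ⊕ cipher.
01110010 ⊕ 01000000 = 00110010
01101111 ⊕ 10110101 = 11011010
01101111 ⊕ 10000000 = 11101111
01110100 ⊕ 00111110 = 01001010
00111010 ⊕ 11111101 = 11000111
01111000 ⊕ 10101001 = 11010001
00100000 ⊕ 10010101 = 10110101
01101000 ⊕ 11101100 = 10000100
01100101 ⊕ 00010101 = 01110000
01101100 ⊕ 10000110 = 11101010
01101100 ⊕ 11010110 = 10111010
01101111 ⊕ 11110101 = 10011010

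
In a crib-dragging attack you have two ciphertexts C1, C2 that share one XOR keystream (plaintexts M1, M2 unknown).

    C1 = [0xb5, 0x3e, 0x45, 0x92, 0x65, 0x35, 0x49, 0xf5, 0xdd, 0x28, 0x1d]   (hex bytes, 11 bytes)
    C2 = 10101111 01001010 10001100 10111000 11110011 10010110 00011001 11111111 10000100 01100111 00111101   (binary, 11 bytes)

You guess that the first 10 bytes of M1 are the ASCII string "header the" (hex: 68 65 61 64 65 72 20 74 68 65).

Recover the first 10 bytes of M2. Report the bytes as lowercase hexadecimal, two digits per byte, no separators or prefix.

First, C1 ⊕ C2 = (M1 ⊕ K) ⊕ (M2 ⊕ K) = M1 ⊕ M2, so the key drops out. Then M2 = (M1 ⊕ M2) ⊕ M1 over the first 10 bytes.
byte 0: (b5 xor af) xor 68 = 1a xor 68 = 72
byte 1: (3e xor 4a) xor 65 = 74 xor 65 = 11
byte 2: (45 xor 8c) xor 61 = c9 xor 61 = a8
byte 3: (92 xor b8) xor 64 = 2a xor 64 = 4e
byte 4: (65 xor f3) xor 65 = 96 xor 65 = f3
byte 5: (35 xor 96) xor 72 = a3 xor 72 = d1
byte 6: (49 xor 19) xor 20 = 50 xor 20 = 70
byte 7: (f5 xor ff) xor 74 = 0a xor 74 = 7e
byte 8: (dd xor 84) xor 68 = 59 xor 68 = 31
byte 9: (28 xor 67) xor 65 = 4f xor 65 = 2a

7211a84ef3d1707e312a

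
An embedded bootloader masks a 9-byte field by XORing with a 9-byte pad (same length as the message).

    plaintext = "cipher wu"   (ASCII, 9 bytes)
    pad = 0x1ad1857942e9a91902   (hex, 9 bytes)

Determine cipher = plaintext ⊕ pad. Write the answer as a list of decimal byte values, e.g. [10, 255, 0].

XOR is its own inverse, so applying the key byte-wise gives the result directly.
63 ⊕ 1a = 79
69 ⊕ d1 = b8
70 ⊕ 85 = f5
68 ⊕ 79 = 11
65 ⊕ 42 = 27
72 ⊕ e9 = 9b
20 ⊕ a9 = 89
77 ⊕ 19 = 6e
75 ⊕ 02 = 77

[121, 184, 245, 17, 39, 155, 137, 110, 119]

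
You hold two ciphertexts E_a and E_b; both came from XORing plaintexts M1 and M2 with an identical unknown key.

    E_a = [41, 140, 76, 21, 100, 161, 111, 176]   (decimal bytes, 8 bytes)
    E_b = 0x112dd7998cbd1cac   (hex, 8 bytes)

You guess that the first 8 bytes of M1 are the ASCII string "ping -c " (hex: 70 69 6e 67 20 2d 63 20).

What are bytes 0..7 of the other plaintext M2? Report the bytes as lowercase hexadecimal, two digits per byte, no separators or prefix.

First, E_a ⊕ E_b = (M1 ⊕ K) ⊕ (M2 ⊕ K) = M1 ⊕ M2, so the key drops out. Then M2 = (M1 ⊕ M2) ⊕ M1 over the first 8 bytes.
byte 0: (29 ^ 11) ^ 70 = 38 ^ 70 = 48
byte 1: (8c ^ 2d) ^ 69 = a1 ^ 69 = c8
byte 2: (4c ^ d7) ^ 6e = 9b ^ 6e = f5
byte 3: (15 ^ 99) ^ 67 = 8c ^ 67 = eb
byte 4: (64 ^ 8c) ^ 20 = e8 ^ 20 = c8
byte 5: (a1 ^ bd) ^ 2d = 1c ^ 2d = 31
byte 6: (6f ^ 1c) ^ 63 = 73 ^ 63 = 10
byte 7: (b0 ^ ac) ^ 20 = 1c ^ 20 = 3c

48c8f5ebc831103c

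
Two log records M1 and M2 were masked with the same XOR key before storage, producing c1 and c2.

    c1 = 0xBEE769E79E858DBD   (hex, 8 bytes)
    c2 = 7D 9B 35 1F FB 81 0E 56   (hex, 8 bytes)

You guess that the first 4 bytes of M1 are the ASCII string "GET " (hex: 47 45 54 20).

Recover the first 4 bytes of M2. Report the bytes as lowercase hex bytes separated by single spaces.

84 39 08 d8

First, c1 ⊕ c2 = (M1 ⊕ K) ⊕ (M2 ⊕ K) = M1 ⊕ M2, so the key drops out. Then M2 = (M1 ⊕ M2) ⊕ M1 over the first 4 bytes.
byte 0: (be XOR 7d) XOR 47 = c3 XOR 47 = 84
byte 1: (e7 XOR 9b) XOR 45 = 7c XOR 45 = 39
byte 2: (69 XOR 35) XOR 54 = 5c XOR 54 = 08
byte 3: (e7 XOR 1f) XOR 20 = f8 XOR 20 = d8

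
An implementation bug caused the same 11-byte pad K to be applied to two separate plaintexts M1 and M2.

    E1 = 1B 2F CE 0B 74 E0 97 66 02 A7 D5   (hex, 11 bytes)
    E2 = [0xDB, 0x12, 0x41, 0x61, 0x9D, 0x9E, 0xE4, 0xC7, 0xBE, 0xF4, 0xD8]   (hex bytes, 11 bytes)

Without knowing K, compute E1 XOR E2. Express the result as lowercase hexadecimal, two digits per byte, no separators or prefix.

E1 ⊕ E2 = (M1 ⊕ K) ⊕ (M2 ⊕ K) = M1 ⊕ M2 — the shared key cancels under XOR.
00011011 xor 11011011 = 11000000
00101111 xor 00010010 = 00111101
11001110 xor 01000001 = 10001111
00001011 xor 01100001 = 01101010
01110100 xor 10011101 = 11101001
11100000 xor 10011110 = 01111110
10010111 xor 11100100 = 01110011
01100110 xor 11000111 = 10100001
00000010 xor 10111110 = 10111100
10100111 xor 11110100 = 01010011
11010101 xor 11011000 = 00001101

c03d8f6ae97e73a1bc530d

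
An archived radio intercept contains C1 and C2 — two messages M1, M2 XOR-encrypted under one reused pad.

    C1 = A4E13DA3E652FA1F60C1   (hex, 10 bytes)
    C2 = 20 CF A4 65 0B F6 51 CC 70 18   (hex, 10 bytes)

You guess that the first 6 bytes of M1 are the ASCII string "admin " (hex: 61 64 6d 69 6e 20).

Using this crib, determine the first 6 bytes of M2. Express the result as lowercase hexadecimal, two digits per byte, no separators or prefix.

e54af4af8384

First, C1 ⊕ C2 = (M1 ⊕ K) ⊕ (M2 ⊕ K) = M1 ⊕ M2, so the key drops out. Then M2 = (M1 ⊕ M2) ⊕ M1 over the first 6 bytes.
byte 0: (a4 ⊕ 20) ⊕ 61 = 84 ⊕ 61 = e5
byte 1: (e1 ⊕ cf) ⊕ 64 = 2e ⊕ 64 = 4a
byte 2: (3d ⊕ a4) ⊕ 6d = 99 ⊕ 6d = f4
byte 3: (a3 ⊕ 65) ⊕ 69 = c6 ⊕ 69 = af
byte 4: (e6 ⊕ 0b) ⊕ 6e = ed ⊕ 6e = 83
byte 5: (52 ⊕ f6) ⊕ 20 = a4 ⊕ 20 = 84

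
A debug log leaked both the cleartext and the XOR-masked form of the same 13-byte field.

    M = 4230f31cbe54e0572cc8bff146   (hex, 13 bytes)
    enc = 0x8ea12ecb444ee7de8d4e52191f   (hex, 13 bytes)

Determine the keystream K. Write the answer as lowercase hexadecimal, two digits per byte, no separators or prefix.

cc91ddd7fa1a0789a186ede859

Since enc = M ⊕ K, XORing both sides with M gives K = M ⊕ enc.
42 ⊕ 8e = cc
30 ⊕ a1 = 91
f3 ⊕ 2e = dd
1c ⊕ cb = d7
be ⊕ 44 = fa
54 ⊕ 4e = 1a
e0 ⊕ e7 = 07
57 ⊕ de = 89
2c ⊕ 8d = a1
c8 ⊕ 4e = 86
bf ⊕ 52 = ed
f1 ⊕ 19 = e8
46 ⊕ 1f = 59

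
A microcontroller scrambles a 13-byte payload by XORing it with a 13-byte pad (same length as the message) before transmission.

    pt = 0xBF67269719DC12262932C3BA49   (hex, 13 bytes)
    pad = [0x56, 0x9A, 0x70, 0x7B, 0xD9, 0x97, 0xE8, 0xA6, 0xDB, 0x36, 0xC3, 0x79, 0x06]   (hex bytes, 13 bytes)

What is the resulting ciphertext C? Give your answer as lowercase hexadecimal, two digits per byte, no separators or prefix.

byte 0: 10111111 ^ 01010110 = 11101001
byte 1: 01100111 ^ 10011010 = 11111101
byte 2: 00100110 ^ 01110000 = 01010110
byte 3: 10010111 ^ 01111011 = 11101100
byte 4: 00011001 ^ 11011001 = 11000000
byte 5: 11011100 ^ 10010111 = 01001011
byte 6: 00010010 ^ 11101000 = 11111010
byte 7: 00100110 ^ 10100110 = 10000000
byte 8: 00101001 ^ 11011011 = 11110010
byte 9: 00110010 ^ 00110110 = 00000100
byte 10: 11000011 ^ 11000011 = 00000000
byte 11: 10111010 ^ 01111001 = 11000011
byte 12: 01001001 ^ 00000110 = 01001111

e9fd56ecc04bfa80f20400c34f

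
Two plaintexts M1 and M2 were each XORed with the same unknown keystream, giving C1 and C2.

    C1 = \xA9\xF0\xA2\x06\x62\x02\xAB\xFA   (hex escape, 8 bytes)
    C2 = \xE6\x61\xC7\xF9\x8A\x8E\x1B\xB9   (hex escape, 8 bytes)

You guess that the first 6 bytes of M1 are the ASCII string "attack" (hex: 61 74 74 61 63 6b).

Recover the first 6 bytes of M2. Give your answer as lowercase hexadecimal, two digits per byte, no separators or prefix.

2ee5119e8be7

First, C1 ⊕ C2 = (M1 ⊕ K) ⊕ (M2 ⊕ K) = M1 ⊕ M2, so the key drops out. Then M2 = (M1 ⊕ M2) ⊕ M1 over the first 6 bytes.
byte 0: (a9 ^ e6) ^ 61 = 4f ^ 61 = 2e
byte 1: (f0 ^ 61) ^ 74 = 91 ^ 74 = e5
byte 2: (a2 ^ c7) ^ 74 = 65 ^ 74 = 11
byte 3: (06 ^ f9) ^ 61 = ff ^ 61 = 9e
byte 4: (62 ^ 8a) ^ 63 = e8 ^ 63 = 8b
byte 5: (02 ^ 8e) ^ 6b = 8c ^ 6b = e7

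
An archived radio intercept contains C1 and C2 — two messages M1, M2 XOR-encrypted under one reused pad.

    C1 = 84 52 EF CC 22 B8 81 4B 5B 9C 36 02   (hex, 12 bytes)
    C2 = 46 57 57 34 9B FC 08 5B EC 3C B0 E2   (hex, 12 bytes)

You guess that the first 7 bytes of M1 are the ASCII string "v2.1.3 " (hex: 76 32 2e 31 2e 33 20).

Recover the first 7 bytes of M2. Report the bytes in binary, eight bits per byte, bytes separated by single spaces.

10110100 00110111 10010110 11001001 10010111 01110111 10101001

First, C1 ⊕ C2 = (M1 ⊕ K) ⊕ (M2 ⊕ K) = M1 ⊕ M2, so the key drops out. Then M2 = (M1 ⊕ M2) ⊕ M1 over the first 7 bytes.
byte 0: (84 ^ 46) ^ 76 = c2 ^ 76 = b4
byte 1: (52 ^ 57) ^ 32 = 05 ^ 32 = 37
byte 2: (ef ^ 57) ^ 2e = b8 ^ 2e = 96
byte 3: (cc ^ 34) ^ 31 = f8 ^ 31 = c9
byte 4: (22 ^ 9b) ^ 2e = b9 ^ 2e = 97
byte 5: (b8 ^ fc) ^ 33 = 44 ^ 33 = 77
byte 6: (81 ^ 08) ^ 20 = 89 ^ 20 = a9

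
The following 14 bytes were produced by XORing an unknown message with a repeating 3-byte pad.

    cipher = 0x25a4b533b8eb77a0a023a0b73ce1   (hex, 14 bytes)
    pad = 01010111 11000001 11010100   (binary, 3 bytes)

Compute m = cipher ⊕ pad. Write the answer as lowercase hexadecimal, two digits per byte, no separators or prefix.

72656164793f2061747461636b20

The 3-byte key repeats, so the effective keystream is 57 c1 d4 57 c1 d4 57 c1 d4 57 c1 d4 57 c1.
byte 0: 25 ⊕ 57 = 72
byte 1: a4 ⊕ c1 = 65
byte 2: b5 ⊕ d4 = 61
byte 3: 33 ⊕ 57 = 64
byte 4: b8 ⊕ c1 = 79
byte 5: eb ⊕ d4 = 3f
byte 6: 77 ⊕ 57 = 20
byte 7: a0 ⊕ c1 = 61
byte 8: a0 ⊕ d4 = 74
byte 9: 23 ⊕ 57 = 74
byte 10: a0 ⊕ c1 = 61
byte 11: b7 ⊕ d4 = 63
byte 12: 3c ⊕ 57 = 6b
byte 13: e1 ⊕ c1 = 20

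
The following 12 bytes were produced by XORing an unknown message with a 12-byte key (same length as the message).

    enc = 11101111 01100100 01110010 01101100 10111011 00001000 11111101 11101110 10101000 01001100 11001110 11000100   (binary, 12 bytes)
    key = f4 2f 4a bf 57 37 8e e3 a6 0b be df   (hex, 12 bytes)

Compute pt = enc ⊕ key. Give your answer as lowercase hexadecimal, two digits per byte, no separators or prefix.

XOR is its own inverse, so applying the key byte-wise gives the result directly.
byte 0: 239 xor 244 =  27
byte 1: 100 xor  47 =  75
byte 2: 114 xor  74 =  56
byte 3: 108 xor 191 = 211
byte 4: 187 xor  87 = 236
byte 5:   8 xor  55 =  63
byte 6: 253 xor 142 = 115
byte 7: 238 xor 227 =  13
byte 8: 168 xor 166 =  14
byte 9:  76 xor  11 =  71
byte 10: 206 xor 190 = 112
byte 11: 196 xor 223 =  27

1b4b38d3ec3f730d0e47701b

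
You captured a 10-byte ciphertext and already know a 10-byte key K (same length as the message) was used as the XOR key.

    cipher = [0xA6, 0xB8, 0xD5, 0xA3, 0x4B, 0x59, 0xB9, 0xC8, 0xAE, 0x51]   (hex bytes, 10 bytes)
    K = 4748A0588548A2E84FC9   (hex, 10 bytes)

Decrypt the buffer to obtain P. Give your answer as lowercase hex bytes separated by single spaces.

e1 f0 75 fb ce 11 1b 20 e1 98

XOR is its own inverse, so applying the key byte-wise gives the result directly.
byte 0: a6 xor 47 = e1
byte 1: b8 xor 48 = f0
byte 2: d5 xor a0 = 75
byte 3: a3 xor 58 = fb
byte 4: 4b xor 85 = ce
byte 5: 59 xor 48 = 11
byte 6: b9 xor a2 = 1b
byte 7: c8 xor e8 = 20
byte 8: ae xor 4f = e1
byte 9: 51 xor c9 = 98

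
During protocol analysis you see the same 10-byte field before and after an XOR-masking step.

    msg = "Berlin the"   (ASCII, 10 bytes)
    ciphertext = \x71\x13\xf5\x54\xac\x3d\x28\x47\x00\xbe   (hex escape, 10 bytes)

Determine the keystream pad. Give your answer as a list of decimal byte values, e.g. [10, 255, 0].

Since ciphertext = msg ⊕ pad, XORing both sides with msg gives pad = msg ⊕ ciphertext.
byte 0: 42 ⊕ 71 = 33
byte 1: 65 ⊕ 13 = 76
byte 2: 72 ⊕ f5 = 87
byte 3: 6c ⊕ 54 = 38
byte 4: 69 ⊕ ac = c5
byte 5: 6e ⊕ 3d = 53
byte 6: 20 ⊕ 28 = 08
byte 7: 74 ⊕ 47 = 33
byte 8: 68 ⊕ 00 = 68
byte 9: 65 ⊕ be = db

[51, 118, 135, 56, 197, 83, 8, 51, 104, 219]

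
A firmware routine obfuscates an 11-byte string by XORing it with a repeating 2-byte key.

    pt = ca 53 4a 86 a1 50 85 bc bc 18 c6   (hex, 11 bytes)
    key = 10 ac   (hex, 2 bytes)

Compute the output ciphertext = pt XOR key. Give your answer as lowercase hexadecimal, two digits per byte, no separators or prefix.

The 2-byte key repeats, so the effective keystream is 10 ac 10 ac 10 ac 10 ac 10 ac 10.
byte 0: ca ^ 10 = da
byte 1: 53 ^ ac = ff
byte 2: 4a ^ 10 = 5a
byte 3: 86 ^ ac = 2a
byte 4: a1 ^ 10 = b1
byte 5: 50 ^ ac = fc
byte 6: 85 ^ 10 = 95
byte 7: bc ^ ac = 10
byte 8: bc ^ 10 = ac
byte 9: 18 ^ ac = b4
byte 10: c6 ^ 10 = d6

daff5a2ab1fc9510acb4d6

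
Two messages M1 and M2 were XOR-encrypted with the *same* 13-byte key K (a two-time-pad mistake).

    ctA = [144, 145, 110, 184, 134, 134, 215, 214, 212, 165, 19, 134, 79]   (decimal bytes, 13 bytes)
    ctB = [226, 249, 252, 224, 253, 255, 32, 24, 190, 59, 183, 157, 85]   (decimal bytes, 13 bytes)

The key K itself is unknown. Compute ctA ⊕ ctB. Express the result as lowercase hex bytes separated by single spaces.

ctA ⊕ ctB = (M1 ⊕ K) ⊕ (M2 ⊕ K) = M1 ⊕ M2 — the shared key cancels under XOR.
10010000 xor 11100010 = 01110010
10010001 xor 11111001 = 01101000
01101110 xor 11111100 = 10010010
10111000 xor 11100000 = 01011000
10000110 xor 11111101 = 01111011
10000110 xor 11111111 = 01111001
11010111 xor 00100000 = 11110111
11010110 xor 00011000 = 11001110
11010100 xor 10111110 = 01101010
10100101 xor 00111011 = 10011110
00010011 xor 10110111 = 10100100
10000110 xor 10011101 = 00011011
01001111 xor 01010101 = 00011010

72 68 92 58 7b 79 f7 ce 6a 9e a4 1b 1a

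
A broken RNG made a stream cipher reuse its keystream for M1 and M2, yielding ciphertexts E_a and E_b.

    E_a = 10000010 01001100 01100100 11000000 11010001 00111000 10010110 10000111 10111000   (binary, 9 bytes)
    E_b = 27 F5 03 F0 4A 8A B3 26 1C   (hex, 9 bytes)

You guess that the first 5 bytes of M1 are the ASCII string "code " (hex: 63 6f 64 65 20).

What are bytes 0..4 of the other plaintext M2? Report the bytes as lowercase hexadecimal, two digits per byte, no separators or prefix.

c6d60355bb

First, E_a ⊕ E_b = (M1 ⊕ K) ⊕ (M2 ⊕ K) = M1 ⊕ M2, so the key drops out. Then M2 = (M1 ⊕ M2) ⊕ M1 over the first 5 bytes.
byte 0: (82 ⊕ 27) ⊕ 63 = a5 ⊕ 63 = c6
byte 1: (4c ⊕ f5) ⊕ 6f = b9 ⊕ 6f = d6
byte 2: (64 ⊕ 03) ⊕ 64 = 67 ⊕ 64 = 03
byte 3: (c0 ⊕ f0) ⊕ 65 = 30 ⊕ 65 = 55
byte 4: (d1 ⊕ 4a) ⊕ 20 = 9b ⊕ 20 = bb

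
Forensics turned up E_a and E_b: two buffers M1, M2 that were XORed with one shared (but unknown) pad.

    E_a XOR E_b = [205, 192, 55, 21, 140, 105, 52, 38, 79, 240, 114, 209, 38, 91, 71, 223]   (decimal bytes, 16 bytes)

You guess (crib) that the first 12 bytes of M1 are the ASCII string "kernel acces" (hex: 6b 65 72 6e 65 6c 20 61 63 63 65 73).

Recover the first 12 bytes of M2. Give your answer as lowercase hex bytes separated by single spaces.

a6 a5 45 7b e9 05 14 47 2c 93 17 a2

Since E_a ⊕ E_b = M1 ⊕ M2, XORing with the guessed M1 bytes yields the corresponding M2 bytes: M2 = (E_a ⊕ E_b) ⊕ M1.
byte 0: cd ^ 6b = a6
byte 1: c0 ^ 65 = a5
byte 2: 37 ^ 72 = 45
byte 3: 15 ^ 6e = 7b
byte 4: 8c ^ 65 = e9
byte 5: 69 ^ 6c = 05
byte 6: 34 ^ 20 = 14
byte 7: 26 ^ 61 = 47
byte 8: 4f ^ 63 = 2c
byte 9: f0 ^ 63 = 93
byte 10: 72 ^ 65 = 17
byte 11: d1 ^ 73 = a2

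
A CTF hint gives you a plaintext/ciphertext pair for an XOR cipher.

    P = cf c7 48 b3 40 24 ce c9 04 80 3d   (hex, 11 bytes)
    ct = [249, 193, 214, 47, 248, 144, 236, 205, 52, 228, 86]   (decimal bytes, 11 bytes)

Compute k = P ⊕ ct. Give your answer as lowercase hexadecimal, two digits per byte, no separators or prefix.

36069e9cb8b4220430646b

Since ct = P ⊕ k, XORing both sides with P gives k = P ⊕ ct.
cf XOR f9 = 36
c7 XOR c1 = 06
48 XOR d6 = 9e
b3 XOR 2f = 9c
40 XOR f8 = b8
24 XOR 90 = b4
ce XOR ec = 22
c9 XOR cd = 04
04 XOR 34 = 30
80 XOR e4 = 64
3d XOR 56 = 6b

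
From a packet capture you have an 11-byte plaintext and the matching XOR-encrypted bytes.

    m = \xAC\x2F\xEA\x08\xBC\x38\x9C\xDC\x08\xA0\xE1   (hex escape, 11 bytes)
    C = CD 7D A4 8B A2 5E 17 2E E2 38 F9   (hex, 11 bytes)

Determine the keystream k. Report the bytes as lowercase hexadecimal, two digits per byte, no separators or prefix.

61524e831e668bf2ea9818

Since C = m ⊕ k, XORing both sides with m gives k = m ⊕ C.
172 ⊕ 205 =  97
 47 ⊕ 125 =  82
234 ⊕ 164 =  78
  8 ⊕ 139 = 131
188 ⊕ 162 =  30
 56 ⊕  94 = 102
156 ⊕  23 = 139
220 ⊕  46 = 242
  8 ⊕ 226 = 234
160 ⊕  56 = 152
225 ⊕ 249 =  24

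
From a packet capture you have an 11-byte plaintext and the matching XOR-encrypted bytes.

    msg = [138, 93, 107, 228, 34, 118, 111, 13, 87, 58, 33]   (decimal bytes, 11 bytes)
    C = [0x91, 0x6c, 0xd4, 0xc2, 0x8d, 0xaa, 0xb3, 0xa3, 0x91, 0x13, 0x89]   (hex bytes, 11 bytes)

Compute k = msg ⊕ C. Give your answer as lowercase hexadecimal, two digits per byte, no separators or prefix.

1b31bf26afdcdcaec629a8

Since C = msg ⊕ k, XORing both sides with msg gives k = msg ⊕ C.
byte 0: 8a ^ 91 = 1b
byte 1: 5d ^ 6c = 31
byte 2: 6b ^ d4 = bf
byte 3: e4 ^ c2 = 26
byte 4: 22 ^ 8d = af
byte 5: 76 ^ aa = dc
byte 6: 6f ^ b3 = dc
byte 7: 0d ^ a3 = ae
byte 8: 57 ^ 91 = c6
byte 9: 3a ^ 13 = 29
byte 10: 21 ^ 89 = a8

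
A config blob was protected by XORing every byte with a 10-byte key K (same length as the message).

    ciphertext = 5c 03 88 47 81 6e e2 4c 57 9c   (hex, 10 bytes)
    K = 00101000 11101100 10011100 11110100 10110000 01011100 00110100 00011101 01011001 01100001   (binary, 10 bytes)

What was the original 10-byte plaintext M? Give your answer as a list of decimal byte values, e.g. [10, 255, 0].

 92 xor  40 = 116
  3 xor 236 = 239
136 xor 156 =  20
 71 xor 244 = 179
129 xor 176 =  49
110 xor  92 =  50
226 xor  52 = 214
 76 xor  29 =  81
 87 xor  89 =  14
156 xor  97 = 253

[116, 239, 20, 179, 49, 50, 214, 81, 14, 253]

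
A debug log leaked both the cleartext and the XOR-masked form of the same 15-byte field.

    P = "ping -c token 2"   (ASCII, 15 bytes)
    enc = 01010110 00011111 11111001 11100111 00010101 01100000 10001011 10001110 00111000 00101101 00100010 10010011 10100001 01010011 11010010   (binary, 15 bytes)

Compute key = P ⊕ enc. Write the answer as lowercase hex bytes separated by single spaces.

Since enc = P ⊕ key, XORing both sides with P gives key = P ⊕ enc.
112 ⊕  86 =  38
105 ⊕  31 = 118
110 ⊕ 249 = 151
103 ⊕ 231 = 128
 32 ⊕  21 =  53
 45 ⊕  96 =  77
 99 ⊕ 139 = 232
 32 ⊕ 142 = 174
116 ⊕  56 =  76
111 ⊕  45 =  66
107 ⊕  34 =  73
101 ⊕ 147 = 246
110 ⊕ 161 = 207
 32 ⊕  83 = 115
 50 ⊕ 210 = 224

26 76 97 80 35 4d e8 ae 4c 42 49 f6 cf 73 e0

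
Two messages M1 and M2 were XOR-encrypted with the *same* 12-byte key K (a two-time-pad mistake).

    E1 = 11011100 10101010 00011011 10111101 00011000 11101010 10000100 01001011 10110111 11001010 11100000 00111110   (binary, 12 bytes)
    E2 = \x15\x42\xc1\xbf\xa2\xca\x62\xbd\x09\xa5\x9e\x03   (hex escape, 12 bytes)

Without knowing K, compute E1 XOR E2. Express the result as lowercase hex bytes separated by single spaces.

c9 e8 da 02 ba 20 e6 f6 be 6f 7e 3d

E1 ⊕ E2 = (M1 ⊕ K) ⊕ (M2 ⊕ K) = M1 ⊕ M2 — the shared key cancels under XOR.
byte 0: dc ⊕ 15 = c9
byte 1: aa ⊕ 42 = e8
byte 2: 1b ⊕ c1 = da
byte 3: bd ⊕ bf = 02
byte 4: 18 ⊕ a2 = ba
byte 5: ea ⊕ ca = 20
byte 6: 84 ⊕ 62 = e6
byte 7: 4b ⊕ bd = f6
byte 8: b7 ⊕ 09 = be
byte 9: ca ⊕ a5 = 6f
byte 10: e0 ⊕ 9e = 7e
byte 11: 3e ⊕ 03 = 3d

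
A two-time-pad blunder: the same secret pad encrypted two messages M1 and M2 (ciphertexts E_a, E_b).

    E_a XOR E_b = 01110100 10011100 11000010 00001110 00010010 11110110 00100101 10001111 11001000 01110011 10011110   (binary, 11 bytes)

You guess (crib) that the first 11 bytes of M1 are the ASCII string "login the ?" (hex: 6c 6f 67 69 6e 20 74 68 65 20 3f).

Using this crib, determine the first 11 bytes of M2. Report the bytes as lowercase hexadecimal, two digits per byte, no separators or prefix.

18f3a5677cd651e7ad53a1

Since E_a ⊕ E_b = M1 ⊕ M2, XORing with the guessed M1 bytes yields the corresponding M2 bytes: M2 = (E_a ⊕ E_b) ⊕ M1.
74 XOR 6c = 18
9c XOR 6f = f3
c2 XOR 67 = a5
0e XOR 69 = 67
12 XOR 6e = 7c
f6 XOR 20 = d6
25 XOR 74 = 51
8f XOR 68 = e7
c8 XOR 65 = ad
73 XOR 20 = 53
9e XOR 3f = a1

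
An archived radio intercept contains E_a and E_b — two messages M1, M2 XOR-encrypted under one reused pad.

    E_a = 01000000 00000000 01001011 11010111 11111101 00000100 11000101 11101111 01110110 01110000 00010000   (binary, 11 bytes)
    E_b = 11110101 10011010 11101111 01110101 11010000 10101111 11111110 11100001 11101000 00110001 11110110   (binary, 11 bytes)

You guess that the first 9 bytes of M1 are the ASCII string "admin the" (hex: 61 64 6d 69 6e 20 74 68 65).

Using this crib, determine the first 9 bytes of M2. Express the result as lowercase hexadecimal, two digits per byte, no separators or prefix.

d4fec9cb438b4f66fb

First, E_a ⊕ E_b = (M1 ⊕ K) ⊕ (M2 ⊕ K) = M1 ⊕ M2, so the key drops out. Then M2 = (M1 ⊕ M2) ⊕ M1 over the first 9 bytes.
byte 0: (40 ⊕ f5) ⊕ 61 = b5 ⊕ 61 = d4
byte 1: (00 ⊕ 9a) ⊕ 64 = 9a ⊕ 64 = fe
byte 2: (4b ⊕ ef) ⊕ 6d = a4 ⊕ 6d = c9
byte 3: (d7 ⊕ 75) ⊕ 69 = a2 ⊕ 69 = cb
byte 4: (fd ⊕ d0) ⊕ 6e = 2d ⊕ 6e = 43
byte 5: (04 ⊕ af) ⊕ 20 = ab ⊕ 20 = 8b
byte 6: (c5 ⊕ fe) ⊕ 74 = 3b ⊕ 74 = 4f
byte 7: (ef ⊕ e1) ⊕ 68 = 0e ⊕ 68 = 66
byte 8: (76 ⊕ e8) ⊕ 65 = 9e ⊕ 65 = fb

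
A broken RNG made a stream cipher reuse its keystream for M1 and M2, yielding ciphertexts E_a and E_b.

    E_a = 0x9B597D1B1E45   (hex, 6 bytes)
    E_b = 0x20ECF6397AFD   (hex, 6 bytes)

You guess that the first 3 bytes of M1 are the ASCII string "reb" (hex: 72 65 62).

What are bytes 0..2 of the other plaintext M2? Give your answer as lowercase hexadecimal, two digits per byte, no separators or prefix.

c9d0e9

First, E_a ⊕ E_b = (M1 ⊕ K) ⊕ (M2 ⊕ K) = M1 ⊕ M2, so the key drops out. Then M2 = (M1 ⊕ M2) ⊕ M1 over the first 3 bytes.
byte 0: (9b XOR 20) XOR 72 = bb XOR 72 = c9
byte 1: (59 XOR ec) XOR 65 = b5 XOR 65 = d0
byte 2: (7d XOR f6) XOR 62 = 8b XOR 62 = e9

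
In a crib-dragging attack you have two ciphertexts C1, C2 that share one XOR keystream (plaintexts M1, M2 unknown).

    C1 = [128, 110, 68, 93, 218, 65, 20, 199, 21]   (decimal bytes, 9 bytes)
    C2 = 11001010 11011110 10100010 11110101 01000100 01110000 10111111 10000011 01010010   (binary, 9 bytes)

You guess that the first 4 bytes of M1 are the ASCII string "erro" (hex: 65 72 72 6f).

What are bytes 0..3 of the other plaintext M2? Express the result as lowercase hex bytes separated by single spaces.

2f c2 94 c7

First, C1 ⊕ C2 = (M1 ⊕ K) ⊕ (M2 ⊕ K) = M1 ⊕ M2, so the key drops out. Then M2 = (M1 ⊕ M2) ⊕ M1 over the first 4 bytes.
byte 0: (80 XOR ca) XOR 65 = 4a XOR 65 = 2f
byte 1: (6e XOR de) XOR 72 = b0 XOR 72 = c2
byte 2: (44 XOR a2) XOR 72 = e6 XOR 72 = 94
byte 3: (5d XOR f5) XOR 6f = a8 XOR 6f = c7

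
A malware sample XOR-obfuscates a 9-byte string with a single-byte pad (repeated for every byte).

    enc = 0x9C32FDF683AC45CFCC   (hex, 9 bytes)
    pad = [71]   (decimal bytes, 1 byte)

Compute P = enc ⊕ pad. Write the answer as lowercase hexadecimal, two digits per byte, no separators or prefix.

The 1-byte key repeats, so the effective keystream is 47 47 47 47 47 47 47 47 47.
byte 0: 9c XOR 47 = db
byte 1: 32 XOR 47 = 75
byte 2: fd XOR 47 = ba
byte 3: f6 XOR 47 = b1
byte 4: 83 XOR 47 = c4
byte 5: ac XOR 47 = eb
byte 6: 45 XOR 47 = 02
byte 7: cf XOR 47 = 88
byte 8: cc XOR 47 = 8b

db75bab1c4eb02888b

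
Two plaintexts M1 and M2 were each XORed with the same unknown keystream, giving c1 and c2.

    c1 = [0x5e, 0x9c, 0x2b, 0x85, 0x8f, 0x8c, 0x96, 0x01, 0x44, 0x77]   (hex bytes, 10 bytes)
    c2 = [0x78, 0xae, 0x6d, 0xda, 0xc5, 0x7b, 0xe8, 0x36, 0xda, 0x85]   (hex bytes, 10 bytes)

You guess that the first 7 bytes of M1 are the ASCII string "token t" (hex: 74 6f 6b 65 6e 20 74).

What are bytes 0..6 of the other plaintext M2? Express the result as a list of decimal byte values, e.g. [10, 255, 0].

First, c1 ⊕ c2 = (M1 ⊕ K) ⊕ (M2 ⊕ K) = M1 ⊕ M2, so the key drops out. Then M2 = (M1 ⊕ M2) ⊕ M1 over the first 7 bytes.
byte 0: (5e ^ 78) ^ 74 = 26 ^ 74 = 52
byte 1: (9c ^ ae) ^ 6f = 32 ^ 6f = 5d
byte 2: (2b ^ 6d) ^ 6b = 46 ^ 6b = 2d
byte 3: (85 ^ da) ^ 65 = 5f ^ 65 = 3a
byte 4: (8f ^ c5) ^ 6e = 4a ^ 6e = 24
byte 5: (8c ^ 7b) ^ 20 = f7 ^ 20 = d7
byte 6: (96 ^ e8) ^ 74 = 7e ^ 74 = 0a

[82, 93, 45, 58, 36, 215, 10]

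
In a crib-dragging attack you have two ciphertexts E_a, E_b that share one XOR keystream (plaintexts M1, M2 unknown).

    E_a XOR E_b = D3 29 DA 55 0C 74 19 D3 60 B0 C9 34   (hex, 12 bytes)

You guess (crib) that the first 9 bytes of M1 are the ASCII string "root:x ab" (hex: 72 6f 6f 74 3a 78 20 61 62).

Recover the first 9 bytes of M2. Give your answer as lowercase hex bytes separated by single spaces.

a1 46 b5 21 36 0c 39 b2 02

Since E_a ⊕ E_b = M1 ⊕ M2, XORing with the guessed M1 bytes yields the corresponding M2 bytes: M2 = (E_a ⊕ E_b) ⊕ M1.
d3 xor 72 = a1
29 xor 6f = 46
da xor 6f = b5
55 xor 74 = 21
0c xor 3a = 36
74 xor 78 = 0c
19 xor 20 = 39
d3 xor 61 = b2
60 xor 62 = 02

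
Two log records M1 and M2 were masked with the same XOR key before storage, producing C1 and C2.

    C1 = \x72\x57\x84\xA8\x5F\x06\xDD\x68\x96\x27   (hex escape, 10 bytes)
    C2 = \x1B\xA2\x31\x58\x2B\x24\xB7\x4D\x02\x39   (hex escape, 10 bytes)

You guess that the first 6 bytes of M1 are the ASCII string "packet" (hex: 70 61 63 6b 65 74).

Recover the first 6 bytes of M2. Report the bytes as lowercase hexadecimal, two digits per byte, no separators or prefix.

First, C1 ⊕ C2 = (M1 ⊕ K) ⊕ (M2 ⊕ K) = M1 ⊕ M2, so the key drops out. Then M2 = (M1 ⊕ M2) ⊕ M1 over the first 6 bytes.
byte 0: (72 ⊕ 1b) ⊕ 70 = 69 ⊕ 70 = 19
byte 1: (57 ⊕ a2) ⊕ 61 = f5 ⊕ 61 = 94
byte 2: (84 ⊕ 31) ⊕ 63 = b5 ⊕ 63 = d6
byte 3: (a8 ⊕ 58) ⊕ 6b = f0 ⊕ 6b = 9b
byte 4: (5f ⊕ 2b) ⊕ 65 = 74 ⊕ 65 = 11
byte 5: (06 ⊕ 24) ⊕ 74 = 22 ⊕ 74 = 56

1994d69b1156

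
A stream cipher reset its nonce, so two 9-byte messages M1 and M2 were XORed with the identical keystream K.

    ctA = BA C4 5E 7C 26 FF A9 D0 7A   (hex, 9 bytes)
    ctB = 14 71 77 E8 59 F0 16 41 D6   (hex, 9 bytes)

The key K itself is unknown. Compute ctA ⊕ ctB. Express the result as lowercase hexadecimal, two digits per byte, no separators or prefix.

ctA ⊕ ctB = (M1 ⊕ K) ⊕ (M2 ⊕ K) = M1 ⊕ M2 — the shared key cancels under XOR.
ba xor 14 = ae
c4 xor 71 = b5
5e xor 77 = 29
7c xor e8 = 94
26 xor 59 = 7f
ff xor f0 = 0f
a9 xor 16 = bf
d0 xor 41 = 91
7a xor d6 = ac

aeb529947f0fbf91ac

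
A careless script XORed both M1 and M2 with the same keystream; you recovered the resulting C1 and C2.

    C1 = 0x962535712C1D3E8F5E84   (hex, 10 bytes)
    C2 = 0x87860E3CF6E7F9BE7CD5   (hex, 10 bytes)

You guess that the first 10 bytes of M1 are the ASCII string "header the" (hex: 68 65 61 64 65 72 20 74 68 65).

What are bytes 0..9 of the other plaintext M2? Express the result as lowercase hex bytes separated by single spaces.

79 c6 5a 29 bf 88 e7 45 4a 34

First, C1 ⊕ C2 = (M1 ⊕ K) ⊕ (M2 ⊕ K) = M1 ⊕ M2, so the key drops out. Then M2 = (M1 ⊕ M2) ⊕ M1 over the first 10 bytes.
byte 0: (96 ⊕ 87) ⊕ 68 = 11 ⊕ 68 = 79
byte 1: (25 ⊕ 86) ⊕ 65 = a3 ⊕ 65 = c6
byte 2: (35 ⊕ 0e) ⊕ 61 = 3b ⊕ 61 = 5a
byte 3: (71 ⊕ 3c) ⊕ 64 = 4d ⊕ 64 = 29
byte 4: (2c ⊕ f6) ⊕ 65 = da ⊕ 65 = bf
byte 5: (1d ⊕ e7) ⊕ 72 = fa ⊕ 72 = 88
byte 6: (3e ⊕ f9) ⊕ 20 = c7 ⊕ 20 = e7
byte 7: (8f ⊕ be) ⊕ 74 = 31 ⊕ 74 = 45
byte 8: (5e ⊕ 7c) ⊕ 68 = 22 ⊕ 68 = 4a
byte 9: (84 ⊕ d5) ⊕ 65 = 51 ⊕ 65 = 34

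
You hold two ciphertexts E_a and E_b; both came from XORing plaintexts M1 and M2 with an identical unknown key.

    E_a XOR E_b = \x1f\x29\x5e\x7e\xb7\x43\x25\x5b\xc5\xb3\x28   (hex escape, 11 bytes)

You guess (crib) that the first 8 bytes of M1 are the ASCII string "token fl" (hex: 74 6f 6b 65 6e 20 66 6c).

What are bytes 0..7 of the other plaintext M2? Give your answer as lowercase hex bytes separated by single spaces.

6b 46 35 1b d9 63 43 37

Since E_a ⊕ E_b = M1 ⊕ M2, XORing with the guessed M1 bytes yields the corresponding M2 bytes: M2 = (E_a ⊕ E_b) ⊕ M1.
byte 0: 1f ⊕ 74 = 6b
byte 1: 29 ⊕ 6f = 46
byte 2: 5e ⊕ 6b = 35
byte 3: 7e ⊕ 65 = 1b
byte 4: b7 ⊕ 6e = d9
byte 5: 43 ⊕ 20 = 63
byte 6: 25 ⊕ 66 = 43
byte 7: 5b ⊕ 6c = 37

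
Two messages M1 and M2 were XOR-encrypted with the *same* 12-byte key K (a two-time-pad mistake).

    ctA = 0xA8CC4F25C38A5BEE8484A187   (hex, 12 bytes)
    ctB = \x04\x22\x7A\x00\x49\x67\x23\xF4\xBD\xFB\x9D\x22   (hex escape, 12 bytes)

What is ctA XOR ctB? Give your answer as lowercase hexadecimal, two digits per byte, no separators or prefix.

ctA ⊕ ctB = (M1 ⊕ K) ⊕ (M2 ⊕ K) = M1 ⊕ M2 — the shared key cancels under XOR.
168 ⊕   4 = 172
204 ⊕  34 = 238
 79 ⊕ 122 =  53
 37 ⊕   0 =  37
195 ⊕  73 = 138
138 ⊕ 103 = 237
 91 ⊕  35 = 120
238 ⊕ 244 =  26
132 ⊕ 189 =  57
132 ⊕ 251 = 127
161 ⊕ 157 =  60
135 ⊕  34 = 165

acee35258aed781a397f3ca5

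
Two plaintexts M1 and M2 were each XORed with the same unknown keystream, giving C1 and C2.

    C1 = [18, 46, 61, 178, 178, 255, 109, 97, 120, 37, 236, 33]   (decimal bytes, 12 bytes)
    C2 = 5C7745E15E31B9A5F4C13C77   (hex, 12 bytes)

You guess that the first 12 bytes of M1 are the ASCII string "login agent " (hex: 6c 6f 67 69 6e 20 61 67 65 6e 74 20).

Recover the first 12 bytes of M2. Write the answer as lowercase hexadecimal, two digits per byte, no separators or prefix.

First, C1 ⊕ C2 = (M1 ⊕ K) ⊕ (M2 ⊕ K) = M1 ⊕ M2, so the key drops out. Then M2 = (M1 ⊕ M2) ⊕ M1 over the first 12 bytes.
byte 0: (12 XOR 5c) XOR 6c = 4e XOR 6c = 22
byte 1: (2e XOR 77) XOR 6f = 59 XOR 6f = 36
byte 2: (3d XOR 45) XOR 67 = 78 XOR 67 = 1f
byte 3: (b2 XOR e1) XOR 69 = 53 XOR 69 = 3a
byte 4: (b2 XOR 5e) XOR 6e = ec XOR 6e = 82
byte 5: (ff XOR 31) XOR 20 = ce XOR 20 = ee
byte 6: (6d XOR b9) XOR 61 = d4 XOR 61 = b5
byte 7: (61 XOR a5) XOR 67 = c4 XOR 67 = a3
byte 8: (78 XOR f4) XOR 65 = 8c XOR 65 = e9
byte 9: (25 XOR c1) XOR 6e = e4 XOR 6e = 8a
byte 10: (ec XOR 3c) XOR 74 = d0 XOR 74 = a4
byte 11: (21 XOR 77) XOR 20 = 56 XOR 20 = 76

22361f3a82eeb5a3e98aa476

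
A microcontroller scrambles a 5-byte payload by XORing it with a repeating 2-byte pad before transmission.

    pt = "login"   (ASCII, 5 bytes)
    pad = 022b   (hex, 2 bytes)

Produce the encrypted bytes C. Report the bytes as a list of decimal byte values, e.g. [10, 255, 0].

[110, 68, 101, 66, 108]

The 2-byte key repeats, so the effective keystream is 02 2b 02 2b 02.
byte 0: 01101100 ^ 00000010 = 01101110
byte 1: 01101111 ^ 00101011 = 01000100
byte 2: 01100111 ^ 00000010 = 01100101
byte 3: 01101001 ^ 00101011 = 01000010
byte 4: 01101110 ^ 00000010 = 01101100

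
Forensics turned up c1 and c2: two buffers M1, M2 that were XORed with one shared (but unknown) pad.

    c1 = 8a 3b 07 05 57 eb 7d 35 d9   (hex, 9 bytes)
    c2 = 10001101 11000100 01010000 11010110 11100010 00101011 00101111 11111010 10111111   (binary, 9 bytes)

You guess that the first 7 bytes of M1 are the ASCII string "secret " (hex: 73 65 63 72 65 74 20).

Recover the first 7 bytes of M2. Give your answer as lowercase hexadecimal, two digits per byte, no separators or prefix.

749a34a1d0b472

First, c1 ⊕ c2 = (M1 ⊕ K) ⊕ (M2 ⊕ K) = M1 ⊕ M2, so the key drops out. Then M2 = (M1 ⊕ M2) ⊕ M1 over the first 7 bytes.
byte 0: (8a ^ 8d) ^ 73 = 07 ^ 73 = 74
byte 1: (3b ^ c4) ^ 65 = ff ^ 65 = 9a
byte 2: (07 ^ 50) ^ 63 = 57 ^ 63 = 34
byte 3: (05 ^ d6) ^ 72 = d3 ^ 72 = a1
byte 4: (57 ^ e2) ^ 65 = b5 ^ 65 = d0
byte 5: (eb ^ 2b) ^ 74 = c0 ^ 74 = b4
byte 6: (7d ^ 2f) ^ 20 = 52 ^ 20 = 72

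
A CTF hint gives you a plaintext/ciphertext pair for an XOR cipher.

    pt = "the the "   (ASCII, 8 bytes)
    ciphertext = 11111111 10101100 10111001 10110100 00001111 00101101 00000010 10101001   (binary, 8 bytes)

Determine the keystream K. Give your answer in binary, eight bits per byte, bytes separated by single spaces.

Since ciphertext = pt ⊕ K, XORing both sides with pt gives K = pt ⊕ ciphertext.
74 ⊕ ff = 8b
68 ⊕ ac = c4
65 ⊕ b9 = dc
20 ⊕ b4 = 94
74 ⊕ 0f = 7b
68 ⊕ 2d = 45
65 ⊕ 02 = 67
20 ⊕ a9 = 89

10001011 11000100 11011100 10010100 01111011 01000101 01100111 10001001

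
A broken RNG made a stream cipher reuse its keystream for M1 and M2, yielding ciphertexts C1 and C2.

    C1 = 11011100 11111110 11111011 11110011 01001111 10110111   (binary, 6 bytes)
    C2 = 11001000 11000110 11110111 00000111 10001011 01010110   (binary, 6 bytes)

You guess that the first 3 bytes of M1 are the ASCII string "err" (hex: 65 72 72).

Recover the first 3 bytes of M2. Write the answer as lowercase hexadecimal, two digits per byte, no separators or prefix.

First, C1 ⊕ C2 = (M1 ⊕ K) ⊕ (M2 ⊕ K) = M1 ⊕ M2, so the key drops out. Then M2 = (M1 ⊕ M2) ⊕ M1 over the first 3 bytes.
byte 0: (dc ⊕ c8) ⊕ 65 = 14 ⊕ 65 = 71
byte 1: (fe ⊕ c6) ⊕ 72 = 38 ⊕ 72 = 4a
byte 2: (fb ⊕ f7) ⊕ 72 = 0c ⊕ 72 = 7e

714a7e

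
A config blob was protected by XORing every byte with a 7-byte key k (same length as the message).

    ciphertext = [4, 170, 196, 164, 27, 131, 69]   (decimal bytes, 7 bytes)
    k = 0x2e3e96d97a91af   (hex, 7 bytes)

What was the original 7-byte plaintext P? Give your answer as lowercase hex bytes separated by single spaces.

2a 94 52 7d 61 12 ea

XOR is its own inverse, so applying the key byte-wise gives the result directly.
00000100 XOR 00101110 = 00101010
10101010 XOR 00111110 = 10010100
11000100 XOR 10010110 = 01010010
10100100 XOR 11011001 = 01111101
00011011 XOR 01111010 = 01100001
10000011 XOR 10010001 = 00010010
01000101 XOR 10101111 = 11101010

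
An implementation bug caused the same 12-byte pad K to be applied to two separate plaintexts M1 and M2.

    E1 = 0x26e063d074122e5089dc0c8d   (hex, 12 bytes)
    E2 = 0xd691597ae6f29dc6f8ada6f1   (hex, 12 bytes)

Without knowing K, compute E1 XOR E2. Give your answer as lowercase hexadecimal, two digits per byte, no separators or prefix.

E1 ⊕ E2 = (M1 ⊕ K) ⊕ (M2 ⊕ K) = M1 ⊕ M2 — the shared key cancels under XOR.
26 ⊕ d6 = f0
e0 ⊕ 91 = 71
63 ⊕ 59 = 3a
d0 ⊕ 7a = aa
74 ⊕ e6 = 92
12 ⊕ f2 = e0
2e ⊕ 9d = b3
50 ⊕ c6 = 96
89 ⊕ f8 = 71
dc ⊕ ad = 71
0c ⊕ a6 = aa
8d ⊕ f1 = 7c

f0713aaa92e0b3967171aa7c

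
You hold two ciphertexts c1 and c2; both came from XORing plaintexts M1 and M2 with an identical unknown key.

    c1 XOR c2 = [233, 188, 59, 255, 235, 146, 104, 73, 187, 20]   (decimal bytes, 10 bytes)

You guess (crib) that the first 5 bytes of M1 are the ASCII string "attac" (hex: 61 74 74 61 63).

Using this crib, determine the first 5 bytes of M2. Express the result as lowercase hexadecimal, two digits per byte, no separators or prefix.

Since c1 ⊕ c2 = M1 ⊕ M2, XORing with the guessed M1 bytes yields the corresponding M2 bytes: M2 = (c1 ⊕ c2) ⊕ M1.
e9 xor 61 = 88
bc xor 74 = c8
3b xor 74 = 4f
ff xor 61 = 9e
eb xor 63 = 88

88c84f9e88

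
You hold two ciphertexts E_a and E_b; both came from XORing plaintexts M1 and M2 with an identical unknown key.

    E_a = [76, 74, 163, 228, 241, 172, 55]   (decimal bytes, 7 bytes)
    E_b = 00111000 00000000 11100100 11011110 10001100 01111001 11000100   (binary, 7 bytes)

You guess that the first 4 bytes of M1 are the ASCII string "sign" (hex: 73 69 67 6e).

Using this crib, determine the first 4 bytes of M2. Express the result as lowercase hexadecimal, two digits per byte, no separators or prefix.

07232054

First, E_a ⊕ E_b = (M1 ⊕ K) ⊕ (M2 ⊕ K) = M1 ⊕ M2, so the key drops out. Then M2 = (M1 ⊕ M2) ⊕ M1 over the first 4 bytes.
byte 0: (4c ^ 38) ^ 73 = 74 ^ 73 = 07
byte 1: (4a ^ 00) ^ 69 = 4a ^ 69 = 23
byte 2: (a3 ^ e4) ^ 67 = 47 ^ 67 = 20
byte 3: (e4 ^ de) ^ 6e = 3a ^ 6e = 54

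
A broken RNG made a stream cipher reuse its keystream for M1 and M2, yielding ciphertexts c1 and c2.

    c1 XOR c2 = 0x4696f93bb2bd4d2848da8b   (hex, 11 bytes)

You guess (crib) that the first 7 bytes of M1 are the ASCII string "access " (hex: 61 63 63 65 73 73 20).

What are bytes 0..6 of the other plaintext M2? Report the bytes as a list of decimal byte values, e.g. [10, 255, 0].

Since c1 ⊕ c2 = M1 ⊕ M2, XORing with the guessed M1 bytes yields the corresponding M2 bytes: M2 = (c1 ⊕ c2) ⊕ M1.
byte 0: 46 ^ 61 = 27
byte 1: 96 ^ 63 = f5
byte 2: f9 ^ 63 = 9a
byte 3: 3b ^ 65 = 5e
byte 4: b2 ^ 73 = c1
byte 5: bd ^ 73 = ce
byte 6: 4d ^ 20 = 6d

[39, 245, 154, 94, 193, 206, 109]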